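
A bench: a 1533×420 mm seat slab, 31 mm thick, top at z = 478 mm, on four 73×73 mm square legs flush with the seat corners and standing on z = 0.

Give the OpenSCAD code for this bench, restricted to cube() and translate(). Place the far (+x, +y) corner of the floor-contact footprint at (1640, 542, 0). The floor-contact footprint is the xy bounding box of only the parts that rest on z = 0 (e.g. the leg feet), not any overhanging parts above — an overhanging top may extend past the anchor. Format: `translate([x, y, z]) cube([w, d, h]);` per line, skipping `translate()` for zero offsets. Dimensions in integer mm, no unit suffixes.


// leg_h = 478 − 31 = 447
translate([107, 122, 447]) cube([1533, 420, 31]);
translate([107, 122, 0]) cube([73, 73, 447]);
translate([107, 469, 0]) cube([73, 73, 447]);
translate([1567, 122, 0]) cube([73, 73, 447]);
translate([1567, 469, 0]) cube([73, 73, 447]);


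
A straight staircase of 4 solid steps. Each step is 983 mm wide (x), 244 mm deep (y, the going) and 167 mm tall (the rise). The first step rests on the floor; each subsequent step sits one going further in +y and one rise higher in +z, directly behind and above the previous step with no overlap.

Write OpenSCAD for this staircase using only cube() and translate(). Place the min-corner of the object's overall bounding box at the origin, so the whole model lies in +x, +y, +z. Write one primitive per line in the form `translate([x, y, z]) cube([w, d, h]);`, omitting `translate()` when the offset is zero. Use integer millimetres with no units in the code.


cube([983, 244, 167]);
translate([0, 244, 167]) cube([983, 244, 167]);
translate([0, 488, 334]) cube([983, 244, 167]);
translate([0, 732, 501]) cube([983, 244, 167]);


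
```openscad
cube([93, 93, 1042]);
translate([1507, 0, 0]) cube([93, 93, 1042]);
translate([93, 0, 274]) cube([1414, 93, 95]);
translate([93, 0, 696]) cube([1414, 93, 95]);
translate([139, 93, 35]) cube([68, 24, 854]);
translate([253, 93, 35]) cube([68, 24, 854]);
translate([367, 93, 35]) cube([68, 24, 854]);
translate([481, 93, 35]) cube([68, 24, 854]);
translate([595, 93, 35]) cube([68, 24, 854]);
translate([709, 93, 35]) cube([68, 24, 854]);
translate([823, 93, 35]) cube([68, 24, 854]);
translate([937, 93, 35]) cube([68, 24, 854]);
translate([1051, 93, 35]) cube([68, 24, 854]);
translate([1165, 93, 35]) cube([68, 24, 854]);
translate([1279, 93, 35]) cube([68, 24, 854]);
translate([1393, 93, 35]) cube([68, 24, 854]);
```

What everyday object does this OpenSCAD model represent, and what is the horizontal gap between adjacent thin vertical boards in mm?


A fence section. The picket gap is 46 mm.

Two posts, two rails, 12 pickets — a fence section. Span 1414 mm holds 12 pickets of 68 mm with 13 equal gaps: ⌊(1414 − 12·68) / 13⌋ = 46 mm.


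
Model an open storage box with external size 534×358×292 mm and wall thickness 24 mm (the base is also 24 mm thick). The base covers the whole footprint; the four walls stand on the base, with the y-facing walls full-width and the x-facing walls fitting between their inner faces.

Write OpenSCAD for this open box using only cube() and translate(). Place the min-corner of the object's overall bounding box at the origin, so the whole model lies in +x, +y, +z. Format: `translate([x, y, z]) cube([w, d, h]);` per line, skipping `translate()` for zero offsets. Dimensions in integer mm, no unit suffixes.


cube([534, 358, 24]);
translate([0, 0, 24]) cube([534, 24, 268]);
translate([0, 334, 24]) cube([534, 24, 268]);
translate([0, 24, 24]) cube([24, 310, 268]);
translate([510, 24, 24]) cube([24, 310, 268]);


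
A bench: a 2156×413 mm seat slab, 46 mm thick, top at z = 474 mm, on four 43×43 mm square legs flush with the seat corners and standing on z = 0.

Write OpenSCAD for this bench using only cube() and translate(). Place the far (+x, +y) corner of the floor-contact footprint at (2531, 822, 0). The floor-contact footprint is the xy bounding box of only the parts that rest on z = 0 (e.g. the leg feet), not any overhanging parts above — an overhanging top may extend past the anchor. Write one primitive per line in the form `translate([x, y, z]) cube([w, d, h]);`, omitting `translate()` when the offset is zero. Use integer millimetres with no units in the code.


translate([375, 409, 428]) cube([2156, 413, 46]);
translate([375, 409, 0]) cube([43, 43, 428]);
translate([375, 779, 0]) cube([43, 43, 428]);
translate([2488, 409, 0]) cube([43, 43, 428]);
translate([2488, 779, 0]) cube([43, 43, 428]);


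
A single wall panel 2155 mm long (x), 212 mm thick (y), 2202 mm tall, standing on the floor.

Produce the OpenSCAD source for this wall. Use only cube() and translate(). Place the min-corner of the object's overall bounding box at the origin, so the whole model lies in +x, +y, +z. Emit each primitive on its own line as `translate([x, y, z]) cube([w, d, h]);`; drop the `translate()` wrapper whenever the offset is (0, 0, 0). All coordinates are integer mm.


cube([2155, 212, 2202]);


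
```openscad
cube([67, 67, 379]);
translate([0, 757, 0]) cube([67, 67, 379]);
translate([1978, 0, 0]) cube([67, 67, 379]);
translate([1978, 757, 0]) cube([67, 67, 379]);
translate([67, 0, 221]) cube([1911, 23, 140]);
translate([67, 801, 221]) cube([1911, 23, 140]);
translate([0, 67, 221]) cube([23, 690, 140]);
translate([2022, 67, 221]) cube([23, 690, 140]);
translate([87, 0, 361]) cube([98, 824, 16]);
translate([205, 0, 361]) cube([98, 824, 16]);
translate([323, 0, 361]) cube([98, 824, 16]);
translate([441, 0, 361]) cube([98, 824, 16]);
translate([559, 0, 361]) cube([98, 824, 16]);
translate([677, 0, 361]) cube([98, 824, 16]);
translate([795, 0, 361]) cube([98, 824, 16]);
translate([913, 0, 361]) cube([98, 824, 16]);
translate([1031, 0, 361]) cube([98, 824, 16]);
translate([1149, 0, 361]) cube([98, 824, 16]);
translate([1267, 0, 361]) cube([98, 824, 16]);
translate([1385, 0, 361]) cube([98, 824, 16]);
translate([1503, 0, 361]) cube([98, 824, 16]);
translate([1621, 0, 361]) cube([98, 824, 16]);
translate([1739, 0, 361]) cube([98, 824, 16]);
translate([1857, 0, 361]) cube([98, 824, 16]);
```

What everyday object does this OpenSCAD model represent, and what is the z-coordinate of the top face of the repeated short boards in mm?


A bed frame. The slat-top height is 377 mm.

Four posts, four rails, and a row of slats — a bed frame. Slats sit on the rails at z = 221 + 140 = 361; with slat thickness 16, the top is 377 mm.


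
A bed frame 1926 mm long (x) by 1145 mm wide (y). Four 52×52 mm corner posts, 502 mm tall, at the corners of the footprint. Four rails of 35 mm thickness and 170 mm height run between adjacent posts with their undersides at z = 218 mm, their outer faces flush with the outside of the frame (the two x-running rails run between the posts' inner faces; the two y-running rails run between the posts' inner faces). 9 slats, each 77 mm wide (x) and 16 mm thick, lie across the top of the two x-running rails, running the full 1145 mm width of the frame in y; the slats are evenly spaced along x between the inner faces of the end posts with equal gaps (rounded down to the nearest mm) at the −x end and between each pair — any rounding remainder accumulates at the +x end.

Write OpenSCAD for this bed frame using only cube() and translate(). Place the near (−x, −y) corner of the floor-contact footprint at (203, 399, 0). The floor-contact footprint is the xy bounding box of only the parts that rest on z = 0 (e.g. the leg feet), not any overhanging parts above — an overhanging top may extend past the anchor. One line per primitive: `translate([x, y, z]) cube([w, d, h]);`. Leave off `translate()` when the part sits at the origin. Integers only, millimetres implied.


translate([203, 399, 0]) cube([52, 52, 502]);
translate([203, 1492, 0]) cube([52, 52, 502]);
translate([2077, 399, 0]) cube([52, 52, 502]);
translate([2077, 1492, 0]) cube([52, 52, 502]);
translate([255, 399, 218]) cube([1822, 35, 170]);
translate([255, 1509, 218]) cube([1822, 35, 170]);
translate([203, 451, 218]) cube([35, 1041, 170]);
translate([2094, 451, 218]) cube([35, 1041, 170]);
translate([367, 399, 388]) cube([77, 1145, 16]);
translate([556, 399, 388]) cube([77, 1145, 16]);
translate([745, 399, 388]) cube([77, 1145, 16]);
translate([934, 399, 388]) cube([77, 1145, 16]);
translate([1123, 399, 388]) cube([77, 1145, 16]);
translate([1312, 399, 388]) cube([77, 1145, 16]);
translate([1501, 399, 388]) cube([77, 1145, 16]);
translate([1690, 399, 388]) cube([77, 1145, 16]);
translate([1879, 399, 388]) cube([77, 1145, 16]);


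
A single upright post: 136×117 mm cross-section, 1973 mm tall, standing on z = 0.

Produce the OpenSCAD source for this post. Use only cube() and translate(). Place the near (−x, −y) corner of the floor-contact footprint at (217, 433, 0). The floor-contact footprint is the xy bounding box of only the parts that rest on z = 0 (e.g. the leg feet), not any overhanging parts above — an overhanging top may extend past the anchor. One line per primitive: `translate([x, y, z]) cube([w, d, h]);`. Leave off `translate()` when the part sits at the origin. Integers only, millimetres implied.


translate([217, 433, 0]) cube([136, 117, 1973]);


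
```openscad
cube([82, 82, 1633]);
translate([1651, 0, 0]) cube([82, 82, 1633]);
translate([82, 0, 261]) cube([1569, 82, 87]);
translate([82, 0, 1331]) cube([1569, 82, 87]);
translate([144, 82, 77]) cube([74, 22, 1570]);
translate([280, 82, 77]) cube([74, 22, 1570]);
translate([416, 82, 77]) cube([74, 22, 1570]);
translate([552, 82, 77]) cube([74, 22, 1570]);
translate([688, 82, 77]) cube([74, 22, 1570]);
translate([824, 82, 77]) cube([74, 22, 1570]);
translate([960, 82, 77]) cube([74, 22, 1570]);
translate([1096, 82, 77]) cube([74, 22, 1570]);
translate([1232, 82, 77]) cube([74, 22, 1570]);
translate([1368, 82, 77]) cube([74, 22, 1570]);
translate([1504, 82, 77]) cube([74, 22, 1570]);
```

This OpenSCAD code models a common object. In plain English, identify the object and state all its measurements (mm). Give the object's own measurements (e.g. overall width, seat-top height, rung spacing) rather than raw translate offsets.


A fence section. Two 82×82 mm posts, 1633 mm tall, stand on the floor with a clear span of 1569 mm between their inner faces. Two horizontal rails of 82×87 mm section span the gap between the posts with their undersides at z = 261 mm and z = 1331 mm, flush with the posts' −y face. 11 pickets, each 74 mm wide, 22 mm thick and 1570 mm tall, are fixed to the +y face of the rails with their bottoms at z = 77 mm, spaced across the span with a 62 mm gap after the −x post and between neighbouring pickets, with 73 mm left before the +x post.


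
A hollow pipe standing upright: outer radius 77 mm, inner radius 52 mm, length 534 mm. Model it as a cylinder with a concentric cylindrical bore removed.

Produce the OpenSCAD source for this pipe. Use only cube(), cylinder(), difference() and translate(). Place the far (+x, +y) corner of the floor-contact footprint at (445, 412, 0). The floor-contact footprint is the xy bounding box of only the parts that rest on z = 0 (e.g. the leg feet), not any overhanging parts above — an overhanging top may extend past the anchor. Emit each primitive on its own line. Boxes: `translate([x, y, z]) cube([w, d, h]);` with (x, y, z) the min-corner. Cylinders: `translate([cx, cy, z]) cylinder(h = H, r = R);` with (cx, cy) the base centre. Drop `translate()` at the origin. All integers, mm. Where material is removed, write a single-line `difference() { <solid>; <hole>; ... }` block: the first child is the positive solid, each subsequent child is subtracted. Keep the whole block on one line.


difference() { translate([368, 335, 0]) cylinder(h = 534, r = 77); translate([368, 335, 0]) cylinder(h = 534, r = 52); }


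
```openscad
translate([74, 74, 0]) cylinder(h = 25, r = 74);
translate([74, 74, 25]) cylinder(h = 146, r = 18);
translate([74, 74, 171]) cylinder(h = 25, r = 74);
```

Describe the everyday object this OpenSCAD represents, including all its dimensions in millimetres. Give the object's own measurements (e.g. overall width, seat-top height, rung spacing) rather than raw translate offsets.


A spool: two coaxial disc flanges of radius 74 mm and thickness 25 mm, joined by a core cylinder of radius 18 mm and height 146 mm. The lower flange rests on z = 0 and the three cylinders share a vertical axis.


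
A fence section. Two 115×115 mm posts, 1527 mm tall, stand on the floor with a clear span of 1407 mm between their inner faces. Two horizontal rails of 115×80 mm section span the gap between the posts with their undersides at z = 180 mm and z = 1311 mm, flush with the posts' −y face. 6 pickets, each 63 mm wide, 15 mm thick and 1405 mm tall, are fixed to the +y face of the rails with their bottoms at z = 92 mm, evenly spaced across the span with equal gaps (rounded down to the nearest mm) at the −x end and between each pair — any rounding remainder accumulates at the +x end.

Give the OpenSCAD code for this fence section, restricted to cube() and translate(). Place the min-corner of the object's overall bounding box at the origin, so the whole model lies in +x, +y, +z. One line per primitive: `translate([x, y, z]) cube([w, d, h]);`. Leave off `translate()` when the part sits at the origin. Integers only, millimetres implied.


cube([115, 115, 1527]);
translate([1522, 0, 0]) cube([115, 115, 1527]);
translate([115, 0, 180]) cube([1407, 115, 80]);
translate([115, 0, 1311]) cube([1407, 115, 80]);
translate([262, 115, 92]) cube([63, 15, 1405]);
translate([472, 115, 92]) cube([63, 15, 1405]);
translate([682, 115, 92]) cube([63, 15, 1405]);
translate([892, 115, 92]) cube([63, 15, 1405]);
translate([1102, 115, 92]) cube([63, 15, 1405]);
translate([1312, 115, 92]) cube([63, 15, 1405]);


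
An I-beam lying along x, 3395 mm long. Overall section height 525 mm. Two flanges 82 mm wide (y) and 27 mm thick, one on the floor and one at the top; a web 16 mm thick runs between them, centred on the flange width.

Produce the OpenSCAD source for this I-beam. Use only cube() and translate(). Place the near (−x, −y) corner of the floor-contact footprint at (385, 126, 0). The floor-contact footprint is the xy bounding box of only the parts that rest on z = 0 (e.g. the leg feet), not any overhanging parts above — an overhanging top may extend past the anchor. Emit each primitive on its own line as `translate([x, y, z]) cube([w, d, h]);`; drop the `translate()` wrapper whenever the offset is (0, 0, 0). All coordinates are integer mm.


translate([385, 126, 0]) cube([3395, 82, 27]);
translate([385, 159, 27]) cube([3395, 16, 471]);
translate([385, 126, 498]) cube([3395, 82, 27]);


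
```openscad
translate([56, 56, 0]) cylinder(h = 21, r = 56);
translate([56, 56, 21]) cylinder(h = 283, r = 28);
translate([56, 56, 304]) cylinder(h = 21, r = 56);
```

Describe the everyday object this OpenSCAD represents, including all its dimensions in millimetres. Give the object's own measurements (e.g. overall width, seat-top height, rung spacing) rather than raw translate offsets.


A spool: two coaxial disc flanges of radius 56 mm and thickness 21 mm, joined by a core cylinder of radius 28 mm and height 283 mm. The lower flange rests on z = 0 and the three cylinders share a vertical axis.


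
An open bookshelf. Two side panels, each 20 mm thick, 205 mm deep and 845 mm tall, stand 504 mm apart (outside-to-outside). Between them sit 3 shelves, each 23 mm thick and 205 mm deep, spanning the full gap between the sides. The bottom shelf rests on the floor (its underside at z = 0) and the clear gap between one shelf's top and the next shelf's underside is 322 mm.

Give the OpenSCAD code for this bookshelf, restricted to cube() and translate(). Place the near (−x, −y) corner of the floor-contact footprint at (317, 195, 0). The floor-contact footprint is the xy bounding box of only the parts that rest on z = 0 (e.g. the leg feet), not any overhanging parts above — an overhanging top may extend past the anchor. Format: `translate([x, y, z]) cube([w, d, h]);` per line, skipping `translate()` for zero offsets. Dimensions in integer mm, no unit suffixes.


translate([317, 195, 0]) cube([20, 205, 845]);
translate([801, 195, 0]) cube([20, 205, 845]);
translate([337, 195, 0]) cube([464, 205, 23]);
translate([337, 195, 345]) cube([464, 205, 23]);
translate([337, 195, 690]) cube([464, 205, 23]);


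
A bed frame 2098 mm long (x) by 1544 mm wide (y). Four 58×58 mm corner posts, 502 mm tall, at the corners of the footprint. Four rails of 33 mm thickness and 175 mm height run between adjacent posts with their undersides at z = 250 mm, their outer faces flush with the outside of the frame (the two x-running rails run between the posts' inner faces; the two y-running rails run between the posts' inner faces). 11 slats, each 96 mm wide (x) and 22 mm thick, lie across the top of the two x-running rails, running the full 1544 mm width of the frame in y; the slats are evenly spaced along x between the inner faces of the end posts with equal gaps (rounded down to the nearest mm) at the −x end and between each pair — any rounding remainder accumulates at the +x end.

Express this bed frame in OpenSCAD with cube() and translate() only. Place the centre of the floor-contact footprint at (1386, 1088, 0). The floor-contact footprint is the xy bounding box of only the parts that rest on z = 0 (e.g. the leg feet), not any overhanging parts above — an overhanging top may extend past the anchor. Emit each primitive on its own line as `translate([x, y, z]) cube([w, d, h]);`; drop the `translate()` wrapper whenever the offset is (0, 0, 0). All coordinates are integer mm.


translate([337, 316, 0]) cube([58, 58, 502]);
translate([337, 1802, 0]) cube([58, 58, 502]);
translate([2377, 316, 0]) cube([58, 58, 502]);
translate([2377, 1802, 0]) cube([58, 58, 502]);
translate([395, 316, 250]) cube([1982, 33, 175]);
translate([395, 1827, 250]) cube([1982, 33, 175]);
translate([337, 374, 250]) cube([33, 1428, 175]);
translate([2402, 374, 250]) cube([33, 1428, 175]);
translate([472, 316, 425]) cube([96, 1544, 22]);
translate([645, 316, 425]) cube([96, 1544, 22]);
translate([818, 316, 425]) cube([96, 1544, 22]);
translate([991, 316, 425]) cube([96, 1544, 22]);
translate([1164, 316, 425]) cube([96, 1544, 22]);
translate([1337, 316, 425]) cube([96, 1544, 22]);
translate([1510, 316, 425]) cube([96, 1544, 22]);
translate([1683, 316, 425]) cube([96, 1544, 22]);
translate([1856, 316, 425]) cube([96, 1544, 22]);
translate([2029, 316, 425]) cube([96, 1544, 22]);
translate([2202, 316, 425]) cube([96, 1544, 22]);


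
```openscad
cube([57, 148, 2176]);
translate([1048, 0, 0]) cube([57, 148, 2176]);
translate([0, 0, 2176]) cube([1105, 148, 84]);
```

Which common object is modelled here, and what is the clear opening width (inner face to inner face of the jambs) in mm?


A door frame. The clear opening width is 991 mm.

Two 2176 mm tall posts with a header on top — a door frame. The left jamb is 57 mm wide at x = 0; the right jamb starts at x = 1048. The clear opening is 1048 − 57 = 991 mm.


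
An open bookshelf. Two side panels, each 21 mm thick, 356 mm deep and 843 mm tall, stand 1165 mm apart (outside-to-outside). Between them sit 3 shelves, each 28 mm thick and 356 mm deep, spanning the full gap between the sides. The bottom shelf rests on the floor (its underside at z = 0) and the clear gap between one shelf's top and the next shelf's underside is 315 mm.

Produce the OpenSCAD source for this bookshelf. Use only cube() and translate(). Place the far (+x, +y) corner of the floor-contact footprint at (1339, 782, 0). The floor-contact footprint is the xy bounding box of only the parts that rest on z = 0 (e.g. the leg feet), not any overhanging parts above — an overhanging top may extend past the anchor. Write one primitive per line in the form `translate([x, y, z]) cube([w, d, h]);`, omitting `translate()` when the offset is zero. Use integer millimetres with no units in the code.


translate([174, 426, 0]) cube([21, 356, 843]);
translate([1318, 426, 0]) cube([21, 356, 843]);
translate([195, 426, 0]) cube([1123, 356, 28]);
translate([195, 426, 343]) cube([1123, 356, 28]);
translate([195, 426, 686]) cube([1123, 356, 28]);


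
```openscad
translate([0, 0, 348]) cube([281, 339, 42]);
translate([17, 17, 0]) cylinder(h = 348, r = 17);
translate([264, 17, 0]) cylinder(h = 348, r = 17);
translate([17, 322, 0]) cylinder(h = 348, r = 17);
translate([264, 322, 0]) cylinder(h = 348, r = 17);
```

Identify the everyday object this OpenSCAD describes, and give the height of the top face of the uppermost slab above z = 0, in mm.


A stool. The seat height is 390 mm.

A 281×339×42 slab at z = 348 on four corner cylinders — a stool. The seat top is 348 + 42 = 390 mm.


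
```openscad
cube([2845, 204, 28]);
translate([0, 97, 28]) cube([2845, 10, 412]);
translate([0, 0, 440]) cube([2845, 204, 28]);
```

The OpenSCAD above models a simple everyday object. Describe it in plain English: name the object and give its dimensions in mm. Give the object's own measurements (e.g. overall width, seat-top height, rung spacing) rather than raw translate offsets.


An I-beam lying along x, 2845 mm long. Overall section height 468 mm. Two flanges 204 mm wide (y) and 28 mm thick, one on the floor and one at the top; a web 10 mm thick runs between them, centred on the flange width.


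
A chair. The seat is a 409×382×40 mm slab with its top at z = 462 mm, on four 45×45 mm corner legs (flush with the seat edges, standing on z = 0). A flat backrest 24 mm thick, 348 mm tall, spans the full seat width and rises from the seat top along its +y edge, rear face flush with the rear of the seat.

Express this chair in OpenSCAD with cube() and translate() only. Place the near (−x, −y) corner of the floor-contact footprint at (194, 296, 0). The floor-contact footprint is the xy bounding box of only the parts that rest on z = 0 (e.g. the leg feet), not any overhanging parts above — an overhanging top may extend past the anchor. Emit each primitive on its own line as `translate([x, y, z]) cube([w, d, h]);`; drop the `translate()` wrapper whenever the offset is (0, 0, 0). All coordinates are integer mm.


translate([194, 296, 422]) cube([409, 382, 40]);
translate([194, 296, 0]) cube([45, 45, 422]);
translate([558, 296, 0]) cube([45, 45, 422]);
translate([194, 633, 0]) cube([45, 45, 422]);
translate([558, 633, 0]) cube([45, 45, 422]);
translate([194, 654, 462]) cube([409, 24, 348]);


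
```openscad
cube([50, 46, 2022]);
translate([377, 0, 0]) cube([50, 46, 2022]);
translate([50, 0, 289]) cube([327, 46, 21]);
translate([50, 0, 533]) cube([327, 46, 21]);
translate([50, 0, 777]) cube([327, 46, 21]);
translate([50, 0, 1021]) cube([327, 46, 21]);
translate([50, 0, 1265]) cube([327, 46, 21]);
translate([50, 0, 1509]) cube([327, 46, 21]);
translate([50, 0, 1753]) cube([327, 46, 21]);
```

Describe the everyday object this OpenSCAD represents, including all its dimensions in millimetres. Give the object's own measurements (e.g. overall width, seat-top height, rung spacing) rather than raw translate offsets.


A straight ladder. Two 50×46 mm vertical rails, 2022 mm tall, stand 427 mm apart (outside-to-outside) with their front faces coplanar on the −y side. 7 rungs, each 46 mm deep and 21 mm tall, span between the inner faces of the rails, front faces flush with the rails. The lowest rung's underside is at z = 289 mm and rungs are spaced 244 mm apart (underside to underside).


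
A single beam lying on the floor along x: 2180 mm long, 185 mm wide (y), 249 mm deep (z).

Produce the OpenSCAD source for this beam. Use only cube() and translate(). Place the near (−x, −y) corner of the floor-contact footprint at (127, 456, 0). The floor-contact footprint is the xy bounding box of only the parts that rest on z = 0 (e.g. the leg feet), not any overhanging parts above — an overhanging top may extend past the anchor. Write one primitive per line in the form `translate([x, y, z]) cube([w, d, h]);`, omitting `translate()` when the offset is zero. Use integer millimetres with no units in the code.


translate([127, 456, 0]) cube([2180, 185, 249]);


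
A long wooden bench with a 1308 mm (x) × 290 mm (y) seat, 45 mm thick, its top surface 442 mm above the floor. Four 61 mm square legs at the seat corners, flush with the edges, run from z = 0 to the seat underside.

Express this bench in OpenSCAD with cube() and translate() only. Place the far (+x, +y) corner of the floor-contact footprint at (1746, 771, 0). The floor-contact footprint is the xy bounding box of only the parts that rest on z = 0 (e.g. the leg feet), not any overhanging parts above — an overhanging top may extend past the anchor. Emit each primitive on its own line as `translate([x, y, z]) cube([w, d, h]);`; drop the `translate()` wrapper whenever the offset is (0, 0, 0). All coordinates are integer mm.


translate([438, 481, 397]) cube([1308, 290, 45]);
translate([438, 481, 0]) cube([61, 61, 397]);
translate([438, 710, 0]) cube([61, 61, 397]);
translate([1685, 481, 0]) cube([61, 61, 397]);
translate([1685, 710, 0]) cube([61, 61, 397]);


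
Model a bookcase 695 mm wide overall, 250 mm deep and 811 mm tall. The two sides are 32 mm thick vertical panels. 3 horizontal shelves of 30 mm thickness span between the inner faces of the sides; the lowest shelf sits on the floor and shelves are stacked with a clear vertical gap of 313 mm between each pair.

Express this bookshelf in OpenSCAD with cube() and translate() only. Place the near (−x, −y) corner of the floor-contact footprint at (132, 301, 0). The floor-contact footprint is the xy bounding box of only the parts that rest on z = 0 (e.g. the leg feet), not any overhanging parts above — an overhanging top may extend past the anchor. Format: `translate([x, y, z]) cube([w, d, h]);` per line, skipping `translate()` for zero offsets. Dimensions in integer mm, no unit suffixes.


translate([132, 301, 0]) cube([32, 250, 811]);
translate([795, 301, 0]) cube([32, 250, 811]);
translate([164, 301, 0]) cube([631, 250, 30]);
translate([164, 301, 343]) cube([631, 250, 30]);
translate([164, 301, 686]) cube([631, 250, 30]);


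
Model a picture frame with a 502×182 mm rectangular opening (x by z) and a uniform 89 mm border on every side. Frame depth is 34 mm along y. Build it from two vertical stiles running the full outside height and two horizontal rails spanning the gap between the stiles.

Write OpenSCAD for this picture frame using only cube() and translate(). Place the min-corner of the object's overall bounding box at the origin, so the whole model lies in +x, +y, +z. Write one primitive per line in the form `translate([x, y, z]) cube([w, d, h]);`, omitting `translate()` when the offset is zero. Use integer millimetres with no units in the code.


cube([89, 34, 360]);
translate([591, 0, 0]) cube([89, 34, 360]);
translate([89, 0, 0]) cube([502, 34, 89]);
translate([89, 0, 271]) cube([502, 34, 89]);


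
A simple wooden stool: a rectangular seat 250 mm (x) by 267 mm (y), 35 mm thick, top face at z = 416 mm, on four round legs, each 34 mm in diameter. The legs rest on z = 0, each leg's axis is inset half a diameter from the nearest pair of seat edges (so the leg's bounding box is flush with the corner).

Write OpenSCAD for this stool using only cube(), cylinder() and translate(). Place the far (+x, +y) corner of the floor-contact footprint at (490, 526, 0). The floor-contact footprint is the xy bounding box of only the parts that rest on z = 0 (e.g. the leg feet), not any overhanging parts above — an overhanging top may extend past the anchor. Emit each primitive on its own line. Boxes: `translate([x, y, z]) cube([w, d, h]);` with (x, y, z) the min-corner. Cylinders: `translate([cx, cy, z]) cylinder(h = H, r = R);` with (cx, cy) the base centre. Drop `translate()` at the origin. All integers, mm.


translate([240, 259, 381]) cube([250, 267, 35]);
translate([257, 276, 0]) cylinder(h = 381, r = 17);
translate([473, 276, 0]) cylinder(h = 381, r = 17);
translate([257, 509, 0]) cylinder(h = 381, r = 17);
translate([473, 509, 0]) cylinder(h = 381, r = 17);


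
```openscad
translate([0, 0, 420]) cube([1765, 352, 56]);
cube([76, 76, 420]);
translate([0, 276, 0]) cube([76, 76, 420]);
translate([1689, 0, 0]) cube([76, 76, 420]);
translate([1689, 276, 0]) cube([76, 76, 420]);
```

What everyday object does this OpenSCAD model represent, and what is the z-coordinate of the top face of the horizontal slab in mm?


A bench. The seat-top height is 476 mm.

A long slab on four corner posts — a bench. The slab sits at z = 420 with thickness 56, so the top is 420 + 56 = 476 mm.


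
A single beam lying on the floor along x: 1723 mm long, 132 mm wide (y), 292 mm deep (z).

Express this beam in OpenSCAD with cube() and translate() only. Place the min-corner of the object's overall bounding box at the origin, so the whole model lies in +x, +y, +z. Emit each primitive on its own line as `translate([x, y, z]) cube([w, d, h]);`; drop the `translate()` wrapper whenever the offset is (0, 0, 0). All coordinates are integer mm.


cube([1723, 132, 292]);


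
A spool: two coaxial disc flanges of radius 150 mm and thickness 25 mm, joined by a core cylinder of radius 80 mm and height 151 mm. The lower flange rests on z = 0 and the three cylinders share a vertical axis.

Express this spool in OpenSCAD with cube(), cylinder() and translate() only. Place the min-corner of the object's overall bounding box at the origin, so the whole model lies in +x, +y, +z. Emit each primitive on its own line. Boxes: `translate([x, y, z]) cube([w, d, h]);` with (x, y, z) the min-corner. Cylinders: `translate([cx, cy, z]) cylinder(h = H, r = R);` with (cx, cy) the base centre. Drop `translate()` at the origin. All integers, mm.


translate([150, 150, 0]) cylinder(h = 25, r = 150);
translate([150, 150, 25]) cylinder(h = 151, r = 80);
translate([150, 150, 176]) cylinder(h = 25, r = 150);


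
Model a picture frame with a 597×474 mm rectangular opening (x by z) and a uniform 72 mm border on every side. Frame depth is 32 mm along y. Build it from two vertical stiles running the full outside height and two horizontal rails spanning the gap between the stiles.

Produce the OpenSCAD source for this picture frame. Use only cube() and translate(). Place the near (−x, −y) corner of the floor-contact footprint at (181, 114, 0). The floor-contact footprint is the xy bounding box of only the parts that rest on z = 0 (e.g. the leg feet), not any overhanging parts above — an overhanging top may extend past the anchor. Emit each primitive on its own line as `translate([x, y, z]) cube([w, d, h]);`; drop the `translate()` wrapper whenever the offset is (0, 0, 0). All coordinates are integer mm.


translate([181, 114, 0]) cube([72, 32, 618]);
translate([850, 114, 0]) cube([72, 32, 618]);
translate([253, 114, 0]) cube([597, 32, 72]);
translate([253, 114, 546]) cube([597, 32, 72]);


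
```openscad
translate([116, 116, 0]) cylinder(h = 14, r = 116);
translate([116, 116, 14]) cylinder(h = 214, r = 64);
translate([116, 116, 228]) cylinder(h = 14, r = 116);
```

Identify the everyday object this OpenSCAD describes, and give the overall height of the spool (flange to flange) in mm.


A spool. The overall height is 242 mm.

Three coaxial cylinders, large–small–large — a spool. Two 14 mm flanges and a 214 mm core give 14 + 214 + 14 = 242 mm.


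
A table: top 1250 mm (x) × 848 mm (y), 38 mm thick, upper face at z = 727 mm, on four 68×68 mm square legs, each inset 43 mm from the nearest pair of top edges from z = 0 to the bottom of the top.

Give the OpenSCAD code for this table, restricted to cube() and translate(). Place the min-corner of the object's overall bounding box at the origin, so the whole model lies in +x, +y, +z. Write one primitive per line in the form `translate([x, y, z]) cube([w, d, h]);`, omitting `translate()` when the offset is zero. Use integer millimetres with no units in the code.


// leg_h = 727 - 38 = 689
translate([0, 0, 689]) cube([1250, 848, 38]);
translate([43, 43, 0]) cube([68, 68, 689]);
translate([1139, 43, 0]) cube([68, 68, 689]);
translate([43, 737, 0]) cube([68, 68, 689]);
translate([1139, 737, 0]) cube([68, 68, 689]);


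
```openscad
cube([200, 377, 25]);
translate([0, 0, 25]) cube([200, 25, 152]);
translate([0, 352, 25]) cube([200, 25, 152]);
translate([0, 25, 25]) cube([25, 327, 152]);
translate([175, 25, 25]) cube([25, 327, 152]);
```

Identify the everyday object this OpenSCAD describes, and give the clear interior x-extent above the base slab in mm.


An open box. The internal width is 150 mm.

A 200×377 base slab with four walls standing on it — an open box. The base is 200 mm wide and the walls are 25 mm thick, so the internal width is 200 − 2 × 25 = 150 mm.


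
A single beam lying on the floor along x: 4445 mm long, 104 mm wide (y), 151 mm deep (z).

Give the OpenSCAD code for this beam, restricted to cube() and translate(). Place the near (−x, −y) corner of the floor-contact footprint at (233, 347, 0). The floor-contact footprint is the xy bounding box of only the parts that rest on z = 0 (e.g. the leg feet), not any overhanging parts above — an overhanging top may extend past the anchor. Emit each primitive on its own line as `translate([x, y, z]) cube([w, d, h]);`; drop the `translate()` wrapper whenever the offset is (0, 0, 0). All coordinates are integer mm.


translate([233, 347, 0]) cube([4445, 104, 151]);


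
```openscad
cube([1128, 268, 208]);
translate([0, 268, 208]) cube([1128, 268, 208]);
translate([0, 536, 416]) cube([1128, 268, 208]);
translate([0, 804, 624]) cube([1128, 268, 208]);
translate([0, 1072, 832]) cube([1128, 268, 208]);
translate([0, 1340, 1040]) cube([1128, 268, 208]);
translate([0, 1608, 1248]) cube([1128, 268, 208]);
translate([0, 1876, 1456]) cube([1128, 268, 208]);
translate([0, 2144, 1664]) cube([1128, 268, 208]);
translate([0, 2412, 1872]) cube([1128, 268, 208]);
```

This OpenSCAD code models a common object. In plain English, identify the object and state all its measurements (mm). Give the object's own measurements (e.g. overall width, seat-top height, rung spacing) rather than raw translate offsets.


A straight staircase of 10 solid steps. Each step is 1128 mm wide (x), 268 mm deep (y, the going) and 208 mm tall (the rise). The first step rests on the floor; each subsequent step sits one going further in +y and one rise higher in +z, directly behind and above the previous step with no overlap.


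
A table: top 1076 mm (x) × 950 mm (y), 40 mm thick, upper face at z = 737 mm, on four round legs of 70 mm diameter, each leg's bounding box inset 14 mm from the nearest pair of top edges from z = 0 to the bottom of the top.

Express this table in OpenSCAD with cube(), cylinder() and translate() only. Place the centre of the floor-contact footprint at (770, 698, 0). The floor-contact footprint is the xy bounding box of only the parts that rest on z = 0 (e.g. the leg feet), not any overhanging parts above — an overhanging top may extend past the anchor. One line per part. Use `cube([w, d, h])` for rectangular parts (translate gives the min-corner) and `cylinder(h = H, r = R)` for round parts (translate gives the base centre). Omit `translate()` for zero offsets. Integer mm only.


translate([232, 223, 697]) cube([1076, 950, 40]);
translate([281, 272, 0]) cylinder(h = 697, r = 35);
translate([1259, 272, 0]) cylinder(h = 697, r = 35);
translate([281, 1124, 0]) cylinder(h = 697, r = 35);
translate([1259, 1124, 0]) cylinder(h = 697, r = 35);


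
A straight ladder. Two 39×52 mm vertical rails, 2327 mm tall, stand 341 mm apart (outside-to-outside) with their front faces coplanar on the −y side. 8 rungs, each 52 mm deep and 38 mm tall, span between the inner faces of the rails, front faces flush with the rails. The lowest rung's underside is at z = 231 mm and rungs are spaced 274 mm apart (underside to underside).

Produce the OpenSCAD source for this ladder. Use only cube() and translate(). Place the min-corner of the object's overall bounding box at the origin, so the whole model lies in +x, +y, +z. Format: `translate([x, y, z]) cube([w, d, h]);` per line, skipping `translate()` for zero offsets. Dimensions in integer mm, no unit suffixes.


cube([39, 52, 2327]);
translate([302, 0, 0]) cube([39, 52, 2327]);
translate([39, 0, 231]) cube([263, 52, 38]);
translate([39, 0, 505]) cube([263, 52, 38]);
translate([39, 0, 779]) cube([263, 52, 38]);
translate([39, 0, 1053]) cube([263, 52, 38]);
translate([39, 0, 1327]) cube([263, 52, 38]);
translate([39, 0, 1601]) cube([263, 52, 38]);
translate([39, 0, 1875]) cube([263, 52, 38]);
translate([39, 0, 2149]) cube([263, 52, 38]);


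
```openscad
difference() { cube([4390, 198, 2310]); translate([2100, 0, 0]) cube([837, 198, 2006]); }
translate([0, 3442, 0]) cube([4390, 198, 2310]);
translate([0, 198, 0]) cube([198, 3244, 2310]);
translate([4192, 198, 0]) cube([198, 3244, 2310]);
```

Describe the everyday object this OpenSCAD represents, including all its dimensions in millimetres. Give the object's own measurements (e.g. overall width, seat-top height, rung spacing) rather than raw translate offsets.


A single room: four walls, each 2310 mm tall and 198 mm thick, enclosing an outside footprint 4390×3640 mm (x × y), no floor or roof. The front and back walls (−y and +y sides) run the full x-width; the side walls fit between their inner faces. A door opening 837 mm wide and 2006 mm tall is cut through the front wall from the floor up, its −x edge 2100 mm from the wall's −x end.


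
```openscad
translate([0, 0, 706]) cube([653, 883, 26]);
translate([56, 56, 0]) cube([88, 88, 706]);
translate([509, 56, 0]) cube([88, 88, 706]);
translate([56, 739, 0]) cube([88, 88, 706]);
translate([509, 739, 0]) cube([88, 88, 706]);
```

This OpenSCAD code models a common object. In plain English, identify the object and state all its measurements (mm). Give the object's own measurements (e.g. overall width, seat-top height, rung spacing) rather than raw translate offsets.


A table: top 653 mm (x) × 883 mm (y), 26 mm thick, upper face at z = 732 mm, on four 88×88 mm square legs, each inset 56 mm from the nearest pair of top edges from z = 0 to the bottom of the top.


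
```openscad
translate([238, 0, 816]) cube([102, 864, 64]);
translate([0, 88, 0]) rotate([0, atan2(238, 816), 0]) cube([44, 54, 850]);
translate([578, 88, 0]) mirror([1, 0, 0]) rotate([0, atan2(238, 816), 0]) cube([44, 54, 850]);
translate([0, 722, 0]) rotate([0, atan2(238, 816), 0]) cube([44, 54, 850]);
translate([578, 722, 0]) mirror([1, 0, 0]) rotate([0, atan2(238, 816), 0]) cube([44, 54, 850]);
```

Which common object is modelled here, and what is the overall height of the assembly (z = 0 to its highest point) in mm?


A sawhorse. The overall height is 880 mm.

A beam across two mirrored pairs of raked legs — a sawhorse. The beam's underside is at z = 816 (matching the legs' vertical rise in atan2(238, 816)) and the beam is 64 mm tall, so its top is at 816 + 64 = 880 mm. The raked legs top out at the beam's underside, so that is the highest point.


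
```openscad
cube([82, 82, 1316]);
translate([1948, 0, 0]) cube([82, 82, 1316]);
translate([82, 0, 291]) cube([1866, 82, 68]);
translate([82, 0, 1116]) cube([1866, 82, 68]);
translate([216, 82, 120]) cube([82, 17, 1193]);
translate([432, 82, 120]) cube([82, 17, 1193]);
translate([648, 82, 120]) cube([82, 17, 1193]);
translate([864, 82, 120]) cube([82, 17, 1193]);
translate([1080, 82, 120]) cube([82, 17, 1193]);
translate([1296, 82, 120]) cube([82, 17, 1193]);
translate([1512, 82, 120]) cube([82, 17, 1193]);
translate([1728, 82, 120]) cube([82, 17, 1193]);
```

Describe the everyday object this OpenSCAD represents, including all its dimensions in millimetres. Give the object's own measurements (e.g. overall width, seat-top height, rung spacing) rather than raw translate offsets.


A fence section. Two 82×82 mm posts, 1316 mm tall, stand on the floor with a clear span of 1866 mm between their inner faces. Two horizontal rails of 82×68 mm section span the gap between the posts with their undersides at z = 291 mm and z = 1116 mm, flush with the posts' −y face. 8 pickets, each 82 mm wide, 17 mm thick and 1193 mm tall, are fixed to the +y face of the rails with their bottoms at z = 120 mm, spaced across the span with a 134 mm gap after the −x post and between neighbouring pickets, with 138 mm left before the +x post.
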